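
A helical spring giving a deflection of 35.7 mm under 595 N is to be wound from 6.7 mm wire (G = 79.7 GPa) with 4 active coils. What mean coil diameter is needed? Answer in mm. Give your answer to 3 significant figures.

67.0 mm

Required rate k = F/δ = 595/35.7 = 16.667 N/mm
D = (Gd⁴/(8N_a·k))^(1/3) = (79.7×10³·6.7⁴/(8·4·16.667))^(1/3)
  = (301133)^(1/3) = 67.0275 mm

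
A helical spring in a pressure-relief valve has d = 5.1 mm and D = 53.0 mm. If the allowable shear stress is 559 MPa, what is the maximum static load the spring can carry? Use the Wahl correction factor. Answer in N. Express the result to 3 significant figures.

482 N

C = D/d = 53.0/5.1 = 10.3922
K_W = (4C−1)/(4C−4) + 0.615/C = 40.569/37.569 + 0.0592 = 1.1390
τ_max = K·8FD/(πd³) → F_max = τ_allow·πd³/(8DK)
F_max = 559·π·5.1³/(8·53.0·1.1390) = 2.3296e+05/482.95 = 482.36 N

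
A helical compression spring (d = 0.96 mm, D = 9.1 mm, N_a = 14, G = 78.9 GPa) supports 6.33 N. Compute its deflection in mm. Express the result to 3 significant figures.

7.97 mm

k = Gd⁴/(8D³N_a) = (78.9×10³)(0.96⁴)/(8·9.1³·14) = 0.794 N/mm
δ = F/k = 6.33 / 0.794 = 7.9723 mm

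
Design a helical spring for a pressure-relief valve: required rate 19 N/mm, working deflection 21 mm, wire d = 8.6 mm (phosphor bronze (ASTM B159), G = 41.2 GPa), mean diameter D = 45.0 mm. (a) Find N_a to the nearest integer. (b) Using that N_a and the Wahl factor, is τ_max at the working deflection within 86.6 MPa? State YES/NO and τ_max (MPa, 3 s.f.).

(a) 16 coils; (b) NO, τ_max = 94.6 MPa

N_a = Gd⁴/(8D³k) = (41.2×10³)(8.6⁴)/(8·45.0³·19) = 16.27 → N_a = 16
Actual rate k = Gd⁴/(8D³·16) = 19.322 N/mm
Working load F = kδ = 19.322·21 = 405.75 N
C = 45.0/8.6 = 5.2326; K_W = (4C−1)/(4C−4)+0.615/C = 1.2947
τ_max = K_W·8FD/(πd³) = 1.2947·73.1 = 94.645 MPa
τ_max > 86.6 MPa → exceeds allowable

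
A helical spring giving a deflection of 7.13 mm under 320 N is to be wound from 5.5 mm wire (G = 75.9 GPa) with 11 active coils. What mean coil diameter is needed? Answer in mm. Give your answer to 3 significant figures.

26.0 mm

Required rate k = F/δ = 320/7.13 = 44.881 N/mm
D = (Gd⁴/(8N_a·k))^(1/3) = (75.9×10³·5.5⁴/(8·11·44.881))^(1/3)
  = (17585.3)^(1/3) = 26.0046 mm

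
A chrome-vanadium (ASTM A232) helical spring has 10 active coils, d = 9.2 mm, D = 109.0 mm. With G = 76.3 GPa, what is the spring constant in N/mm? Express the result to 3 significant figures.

5.28 N/mm

k = Gd⁴/(8D³N_a) = (76.3×10³ × 9.2⁴) / (8 × 109.0³ × 10)
  = 5.46608e+08 / 1.03602e+08 = 5.276 N/mm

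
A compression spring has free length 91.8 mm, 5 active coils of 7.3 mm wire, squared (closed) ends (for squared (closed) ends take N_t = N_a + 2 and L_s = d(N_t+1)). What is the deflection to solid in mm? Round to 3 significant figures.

N_t = 7; L_s = 7.3·8 = 58.4 mm
δ_solid = L₀ − L_s = 91.8 − 58.4 = 33.4 mm

33.4 mm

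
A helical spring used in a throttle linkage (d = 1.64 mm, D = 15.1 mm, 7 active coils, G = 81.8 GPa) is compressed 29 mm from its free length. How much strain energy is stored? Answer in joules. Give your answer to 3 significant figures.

1.29 J

k = Gd⁴/(8D³N_a) = (81.8×10³)(1.64⁴)/(8·15.1³·7) = 3.0691 N/mm
U = ½kδ² = 0.5 × 3.0691 × 29² = 1290.6 N·mm = 1.2906 J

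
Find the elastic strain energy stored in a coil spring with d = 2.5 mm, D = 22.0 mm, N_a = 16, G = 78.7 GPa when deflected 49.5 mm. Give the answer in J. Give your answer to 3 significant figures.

2.76 J

k = Gd⁴/(8D³N_a) = (78.7×10³)(2.5⁴)/(8·22.0³·16) = 2.2556 N/mm
U = ½kδ² = 0.5 × 2.2556 × 49.5² = 2763.4 N·mm = 2.7634 J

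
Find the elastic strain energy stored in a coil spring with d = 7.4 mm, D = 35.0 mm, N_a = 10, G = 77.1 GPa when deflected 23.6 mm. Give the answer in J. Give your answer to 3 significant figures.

k = Gd⁴/(8D³N_a) = (77.1×10³)(7.4⁴)/(8·35.0³·10) = 67.404 N/mm
U = ½kδ² = 0.5 × 67.404 × 23.6² = 18771 N·mm = 18.771 J

18.8 J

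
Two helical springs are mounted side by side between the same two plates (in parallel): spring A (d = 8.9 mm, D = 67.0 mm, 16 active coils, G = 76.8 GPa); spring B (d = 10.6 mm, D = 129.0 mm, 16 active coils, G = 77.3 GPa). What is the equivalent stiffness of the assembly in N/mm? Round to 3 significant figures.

16.1 N/mm

k_A = Gd⁴/(8D³N_a) = (76.8×10³)(8.9⁴)/(8·67.0³·16) = 12.517 N/mm
k_B = Gd⁴/(8D³N_a) = (77.3×10³)(10.6⁴)/(8·129.0³·16) = 3.5516 N/mm
Parallel: k_eq = 12.517 + 3.5516 = 16.068 N/mm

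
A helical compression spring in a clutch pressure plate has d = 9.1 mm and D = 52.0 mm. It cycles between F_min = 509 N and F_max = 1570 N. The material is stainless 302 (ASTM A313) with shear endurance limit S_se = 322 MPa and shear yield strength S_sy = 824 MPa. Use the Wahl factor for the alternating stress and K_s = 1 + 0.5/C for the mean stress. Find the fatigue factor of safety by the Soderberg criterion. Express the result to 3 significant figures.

1.65

C = D/d = 52.0/9.1 = 5.7143; K_W = (4C−1)/(4C−4)+0.615/C = 1.2667; K_s = 1+0.5/C = 1.0875
F_a = (F_max−F_min)/2 = 530.5 N; F_m = (F_max+F_min)/2 = 1039.5 N
τ_a = K_W·8F_aD/(πd³) = 1.2667 × 93.219 = 118.08 MPa
τ_m = K_s·8F_mD/(πd³) = 1.0875 × 182.66 = 198.64 MPa
Soderberg: 1/n_f = τ_a/S_se + τ_m/S_sy = 118.08/322 + 198.64/824 = 0.36671 + 0.24107 = 0.60779
n_f = 1/0.60779 = 1.645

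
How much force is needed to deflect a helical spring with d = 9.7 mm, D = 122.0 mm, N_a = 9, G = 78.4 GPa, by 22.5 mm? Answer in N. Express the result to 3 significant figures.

k = Gd⁴/(8D³N_a) = (78.4×10³)(9.7⁴)/(8·122.0³·9) = 5.3087 N/mm
F = k·δ = 5.3087 × 22.5 = 119.45 N

119 N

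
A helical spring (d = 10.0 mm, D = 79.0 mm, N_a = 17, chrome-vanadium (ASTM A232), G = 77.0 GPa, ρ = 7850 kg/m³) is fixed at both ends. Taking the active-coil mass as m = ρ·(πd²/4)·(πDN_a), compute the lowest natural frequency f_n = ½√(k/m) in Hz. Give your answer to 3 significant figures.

k = Gd⁴/(8D³N_a) = (77.0×10³)(10.0⁴)/(8·79.0³·17) = 11.483 N/mm = 11483 N/m
Wire length L = πDN_a = π·79.0·17 = 4219.2 mm
m = ρ·(πd²/4)·L = 7850 × 78.54×10⁻⁶ m² × 4.2192 m = 2.6013 kg
f_n = ½√(k/m) = 0.5·√(11483/2.6013) = 0.5·√(4414.5) = 33.221 Hz

33.2 Hz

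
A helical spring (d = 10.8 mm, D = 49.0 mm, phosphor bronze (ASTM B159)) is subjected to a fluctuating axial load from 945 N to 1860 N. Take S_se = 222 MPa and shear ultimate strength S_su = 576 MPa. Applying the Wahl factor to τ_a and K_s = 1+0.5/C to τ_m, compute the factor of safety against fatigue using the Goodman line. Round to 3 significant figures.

1.84

C = D/d = 49.0/10.8 = 4.5370; K_W = (4C−1)/(4C−4)+0.615/C = 1.3476; K_s = 1+0.5/C = 1.1102
F_a = (F_max−F_min)/2 = 457.5 N; F_m = (F_max+F_min)/2 = 1402.5 N
τ_a = K_W·8F_aD/(πd³) = 1.3476 × 45.316 = 61.068 MPa
τ_m = K_s·8F_mD/(πd³) = 1.1102 × 138.92 = 154.23 MPa
Goodman: 1/n_f = τ_a/S_se + τ_m/S_su = 61.068/222 + 154.23/576 = 0.27508 + 0.26776 = 0.54284
n_f = 1/0.54284 = 1.842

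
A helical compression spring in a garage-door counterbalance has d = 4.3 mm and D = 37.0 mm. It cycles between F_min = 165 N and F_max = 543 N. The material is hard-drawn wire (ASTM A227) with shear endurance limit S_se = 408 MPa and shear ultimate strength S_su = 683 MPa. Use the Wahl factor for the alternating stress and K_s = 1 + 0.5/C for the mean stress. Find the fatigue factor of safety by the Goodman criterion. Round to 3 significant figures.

C = D/d = 37.0/4.3 = 8.6047; K_W = (4C−1)/(4C−4)+0.615/C = 1.1701; K_s = 1+0.5/C = 1.0581
F_a = (F_max−F_min)/2 = 189 N; F_m = (F_max+F_min)/2 = 354 N
τ_a = K_W·8F_aD/(πd³) = 1.1701 × 223.97 = 262.07 MPa
τ_m = K_s·8F_mD/(πd³) = 1.0581 × 419.51 = 443.88 MPa
Goodman: 1/n_f = τ_a/S_se + τ_m/S_su = 262.07/408 + 443.88/683 = 0.64233 + 0.64990 = 1.2922
n_f = 1/1.2922 = 0.7739

0.774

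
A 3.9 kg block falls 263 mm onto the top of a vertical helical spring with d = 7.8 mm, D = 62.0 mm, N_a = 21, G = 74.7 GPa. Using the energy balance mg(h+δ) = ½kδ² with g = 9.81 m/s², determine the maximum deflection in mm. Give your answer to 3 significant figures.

59.8 mm

k = Gd⁴/(8D³N_a) = (74.7×10³)(7.8⁴)/(8·62.0³·21) = 6.9058 N/mm
W = mg = 3.9 × 9.81 = 38.259 N
½kδ² − Wδ − Wh = 0 → δ = (W + √(W² + 2kWh))/k
δ = (38.259 + √(1463.8 + 138974))/6.9058 = (38.259 + 374.75)/6.9058 = 59.806 mm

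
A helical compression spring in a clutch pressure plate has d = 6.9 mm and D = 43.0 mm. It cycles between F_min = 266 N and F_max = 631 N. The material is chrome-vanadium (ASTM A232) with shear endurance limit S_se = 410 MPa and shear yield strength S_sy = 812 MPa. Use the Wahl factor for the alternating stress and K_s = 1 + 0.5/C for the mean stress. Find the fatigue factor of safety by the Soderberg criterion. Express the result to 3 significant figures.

C = D/d = 43.0/6.9 = 6.2319; K_W = (4C−1)/(4C−4)+0.615/C = 1.2420; K_s = 1+0.5/C = 1.0802
F_a = (F_max−F_min)/2 = 182.5 N; F_m = (F_max+F_min)/2 = 448.5 N
τ_a = K_W·8F_aD/(πd³) = 1.2420 × 60.831 = 75.554 MPa
τ_m = K_s·8F_mD/(πd³) = 1.0802 × 149.49 = 161.49 MPa
Soderberg: 1/n_f = τ_a/S_se + τ_m/S_sy = 75.554/410 + 161.49/812 = 0.18428 + 0.19888 = 0.38316
n_f = 1/0.38316 = 2.61

2.61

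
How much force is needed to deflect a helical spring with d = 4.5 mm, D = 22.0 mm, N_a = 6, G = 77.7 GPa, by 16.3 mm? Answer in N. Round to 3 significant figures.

1020 N

k = Gd⁴/(8D³N_a) = (77.7×10³)(4.5⁴)/(8·22.0³·6) = 62.339 N/mm
F = k·δ = 62.339 × 16.3 = 1016.1 N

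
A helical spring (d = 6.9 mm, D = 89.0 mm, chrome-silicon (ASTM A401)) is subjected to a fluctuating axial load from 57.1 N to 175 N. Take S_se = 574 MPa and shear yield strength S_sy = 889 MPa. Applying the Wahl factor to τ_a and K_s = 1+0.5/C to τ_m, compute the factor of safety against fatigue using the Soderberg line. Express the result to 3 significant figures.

5.81

C = D/d = 89.0/6.9 = 12.8986; K_W = (4C−1)/(4C−4)+0.615/C = 1.1107; K_s = 1+0.5/C = 1.0388
F_a = (F_max−F_min)/2 = 58.95 N; F_m = (F_max+F_min)/2 = 116.05 N
τ_a = K_W·8F_aD/(πd³) = 1.1107 × 40.669 = 45.172 MPa
τ_m = K_s·8F_mD/(πd³) = 1.0388 × 80.062 = 83.166 MPa
Soderberg: 1/n_f = τ_a/S_se + τ_m/S_sy = 45.172/574 + 83.166/889 = 0.07870 + 0.09355 = 0.17225
n_f = 1/0.17225 = 5.806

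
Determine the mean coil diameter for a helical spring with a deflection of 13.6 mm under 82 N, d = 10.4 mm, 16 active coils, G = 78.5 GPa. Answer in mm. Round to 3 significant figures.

106 mm

Required rate k = F/δ = 82/13.6 = 6.0294 N/mm
D = (Gd⁴/(8N_a·k))^(1/3) = (78.5×10³·10.4⁴/(8·16·6.0294))^(1/3)
  = (1.18992e+06)^(1/3) = 105.9675 mm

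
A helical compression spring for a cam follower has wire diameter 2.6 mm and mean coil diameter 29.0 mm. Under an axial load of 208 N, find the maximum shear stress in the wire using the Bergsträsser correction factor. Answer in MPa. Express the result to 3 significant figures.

979 MPa

Spring index C = D/d = 29.0/2.6 = 11.1538
K_B = (4C+2)/(4C−3) = 46.615/41.615 = 1.1201
τ₀ = 8FD/(πd³) = 8·208·29.0/(π·2.6³) = 48256/55.217 = 873.94 MPa
τ_max = K·τ₀ = 1.1201 × 873.94 = 978.94 MPa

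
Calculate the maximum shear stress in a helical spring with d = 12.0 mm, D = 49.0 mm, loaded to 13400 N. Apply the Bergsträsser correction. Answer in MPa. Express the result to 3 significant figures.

1330 MPa

Spring index C = D/d = 49.0/12.0 = 4.0833
K_B = (4C+2)/(4C−3) = 18.333/13.333 = 1.3750
τ₀ = 8FD/(πd³) = 8·13400·49.0/(π·12.0³) = 5.2528e+06/5428.7 = 967.6 MPa
τ_max = K·τ₀ = 1.3750 × 967.6 = 1330.5 MPa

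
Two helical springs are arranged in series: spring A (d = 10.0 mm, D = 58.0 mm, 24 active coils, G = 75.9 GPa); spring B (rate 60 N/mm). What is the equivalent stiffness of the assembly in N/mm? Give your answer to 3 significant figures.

k_A = Gd⁴/(8D³N_a) = (75.9×10³)(10.0⁴)/(8·58.0³·24) = 20.261 N/mm
Series: 1/k_eq = 1/20.261 + 1/60 = 0.066023; k_eq = 15.146 N/mm

15.1 N/mm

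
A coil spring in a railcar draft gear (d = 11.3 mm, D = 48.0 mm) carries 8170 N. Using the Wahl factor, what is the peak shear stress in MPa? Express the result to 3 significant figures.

952 MPa

Spring index C = D/d = 48.0/11.3 = 4.2478
K_W = (4C−1)/(4C−4) + 0.615/C = 15.991/12.991 + 0.1448 = 1.3757
τ₀ = 8FD/(πd³) = 8·8170·48.0/(π·11.3³) = 3.13728e+06/4533 = 692.1 MPa
τ_max = K·τ₀ = 1.3757 × 692.1 = 952.13 MPa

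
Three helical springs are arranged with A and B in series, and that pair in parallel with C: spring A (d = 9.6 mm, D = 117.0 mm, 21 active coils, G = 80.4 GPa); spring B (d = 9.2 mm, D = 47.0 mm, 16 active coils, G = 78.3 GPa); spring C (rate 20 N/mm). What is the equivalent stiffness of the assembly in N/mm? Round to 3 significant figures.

22.4 N/mm

k_A = Gd⁴/(8D³N_a) = (80.4×10³)(9.6⁴)/(8·117.0³·21) = 2.5379 N/mm
k_B = Gd⁴/(8D³N_a) = (78.3×10³)(9.2⁴)/(8·47.0³·16) = 42.209 N/mm
Springs A,B series: k_AB = 1/(1/2.5379+1/42.209) = 2.394 N/mm; parallel with C: k_eq = 2.394+20 = 22.394 N/mm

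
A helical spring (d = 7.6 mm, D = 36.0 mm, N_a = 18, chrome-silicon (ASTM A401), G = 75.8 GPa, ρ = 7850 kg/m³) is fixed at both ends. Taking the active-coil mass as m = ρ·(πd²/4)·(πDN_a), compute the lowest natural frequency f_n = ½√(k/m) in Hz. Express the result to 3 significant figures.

k = Gd⁴/(8D³N_a) = (75.8×10³)(7.6⁴)/(8·36.0³·18) = 37.64 N/mm = 37640 N/m
Wire length L = πDN_a = π·36.0·18 = 2035.8 mm
m = ρ·(πd²/4)·L = 7850 × 45.365×10⁻⁶ m² × 2.0358 m = 0.72496 kg
f_n = ½√(k/m) = 0.5·√(37640/0.72496) = 0.5·√(51921) = 113.93 Hz

114 Hz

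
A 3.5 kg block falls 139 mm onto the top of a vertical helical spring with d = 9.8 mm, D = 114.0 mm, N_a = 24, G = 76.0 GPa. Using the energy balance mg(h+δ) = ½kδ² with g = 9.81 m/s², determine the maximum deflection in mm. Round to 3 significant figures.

k = Gd⁴/(8D³N_a) = (76.0×10³)(9.8⁴)/(8·114.0³·24) = 2.4643 N/mm
W = mg = 3.5 × 9.81 = 34.335 N
½kδ² − Wδ − Wh = 0 → δ = (W + √(W² + 2kWh))/k
δ = (34.335 + √(1178.9 + 23522.5))/2.4643 = (34.335 + 157.17)/2.4643 = 77.709 mm

77.7 mm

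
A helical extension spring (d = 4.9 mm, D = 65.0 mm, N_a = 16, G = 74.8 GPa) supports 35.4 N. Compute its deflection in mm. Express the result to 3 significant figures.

28.9 mm

k = Gd⁴/(8D³N_a) = (74.8×10³)(4.9⁴)/(8·65.0³·16) = 1.2267 N/mm
δ = F/k = 35.4 / 1.2267 = 28.858 mm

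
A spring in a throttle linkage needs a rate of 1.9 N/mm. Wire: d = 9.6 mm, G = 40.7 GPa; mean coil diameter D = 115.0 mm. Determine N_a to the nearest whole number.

15

N_a = Gd⁴/(8D³k) = (40.7×10³ × 9.6⁴)/(8 × 115.0³ × 1.9)
    = 3.45684e+08 / 2.31173e+07 = 14.95 → 15 coils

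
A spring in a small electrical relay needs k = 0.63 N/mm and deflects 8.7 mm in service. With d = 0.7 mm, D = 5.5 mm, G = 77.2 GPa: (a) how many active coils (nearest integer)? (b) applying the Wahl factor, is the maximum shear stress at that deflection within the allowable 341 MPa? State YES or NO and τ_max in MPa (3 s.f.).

N_a = Gd⁴/(8D³k) = (77.2×10³)(0.7⁴)/(8·5.5³·0.63) = 22.11 → N_a = 22
Actual rate k = Gd⁴/(8D³·22) = 0.63301 N/mm
Working load F = kδ = 0.63301·8.7 = 5.5072 N
C = 5.5/0.7 = 7.8571; K_W = (4C−1)/(4C−4)+0.615/C = 1.1876
τ_max = K_W·8FD/(πd³) = 1.1876·224.87 = 267.07 MPa
τ_max ≤ 341 MPa → acceptable

(a) 22 coils; (b) YES, τ_max = 267 MPa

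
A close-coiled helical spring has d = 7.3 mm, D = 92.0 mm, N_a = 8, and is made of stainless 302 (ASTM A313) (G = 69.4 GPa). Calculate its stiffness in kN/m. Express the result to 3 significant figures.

k = Gd⁴/(8D³N_a) = (69.4×10³ × 7.3⁴) / (8 × 92.0³ × 8)
  = 1.97084e+08 / 4.9836e+07 = 3.9546 N/mm

3.95 kN/m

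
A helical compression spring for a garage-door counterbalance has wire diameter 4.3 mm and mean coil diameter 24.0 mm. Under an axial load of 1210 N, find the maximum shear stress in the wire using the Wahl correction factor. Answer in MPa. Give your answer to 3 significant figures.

Spring index C = D/d = 24.0/4.3 = 5.5814
K_W = (4C−1)/(4C−4) + 0.615/C = 21.326/18.326 + 0.1102 = 1.2739
τ₀ = 8FD/(πd³) = 8·1210·24.0/(π·4.3³) = 232320/249.78 = 930.1 MPa
τ_max = K·τ₀ = 1.2739 × 930.1 = 1184.9 MPa

1180 MPa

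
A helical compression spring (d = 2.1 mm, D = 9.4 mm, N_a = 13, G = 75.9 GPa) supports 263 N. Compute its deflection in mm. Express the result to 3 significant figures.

15.4 mm

k = Gd⁴/(8D³N_a) = (75.9×10³)(2.1⁴)/(8·9.4³·13) = 17.088 N/mm
δ = F/k = 263 / 17.088 = 15.391 mm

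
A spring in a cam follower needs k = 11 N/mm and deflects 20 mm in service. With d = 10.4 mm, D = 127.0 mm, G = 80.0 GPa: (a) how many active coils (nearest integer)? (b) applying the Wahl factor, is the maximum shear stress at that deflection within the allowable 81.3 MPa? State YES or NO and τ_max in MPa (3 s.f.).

(a) 5 coils; (b) YES, τ_max = 73.4 MPa

N_a = Gd⁴/(8D³k) = (80.0×10³)(10.4⁴)/(8·127.0³·11) = 5.192 → N_a = 5
Actual rate k = Gd⁴/(8D³·5) = 11.422 N/mm
Working load F = kδ = 11.422·20 = 228.45 N
C = 127.0/10.4 = 12.2115; K_W = (4C−1)/(4C−4)+0.615/C = 1.1173
τ_max = K_W·8FD/(πd³) = 1.1173·65.679 = 73.38 MPa
τ_max ≤ 81.3 MPa → acceptable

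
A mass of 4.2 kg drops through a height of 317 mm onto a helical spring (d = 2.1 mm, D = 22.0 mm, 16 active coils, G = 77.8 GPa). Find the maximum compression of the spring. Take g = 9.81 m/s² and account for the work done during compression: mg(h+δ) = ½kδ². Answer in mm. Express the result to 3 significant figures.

k = Gd⁴/(8D³N_a) = (77.8×10³)(2.1⁴)/(8·22.0³·16) = 1.1101 N/mm
W = mg = 4.2 × 9.81 = 41.202 N
½kδ² − Wδ − Wh = 0 → δ = (W + √(W² + 2kWh))/k
δ = (41.202 + √(1697.6 + 28999.2))/1.1101 = (41.202 + 175.21)/1.1101 = 194.94 mm

195 mm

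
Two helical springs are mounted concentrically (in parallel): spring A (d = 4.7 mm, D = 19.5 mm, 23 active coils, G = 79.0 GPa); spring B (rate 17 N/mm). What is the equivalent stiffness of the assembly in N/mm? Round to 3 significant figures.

45.3 N/mm

k_A = Gd⁴/(8D³N_a) = (79.0×10³)(4.7⁴)/(8·19.5³·23) = 28.255 N/mm
Parallel: k_eq = 28.255 + 17 = 45.255 N/mm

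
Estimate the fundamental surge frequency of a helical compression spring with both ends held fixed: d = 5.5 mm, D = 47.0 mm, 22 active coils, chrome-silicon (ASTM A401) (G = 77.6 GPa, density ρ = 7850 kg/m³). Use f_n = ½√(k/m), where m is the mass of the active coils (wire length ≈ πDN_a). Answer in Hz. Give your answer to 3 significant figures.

k = Gd⁴/(8D³N_a) = (77.6×10³)(5.5⁴)/(8·47.0³·22) = 3.886 N/mm = 3886 N/m
Wire length L = πDN_a = π·47.0·22 = 3248.4 mm
m = ρ·(πd²/4)·L = 7850 × 23.758×10⁻⁶ m² × 3.2484 m = 0.60584 kg
f_n = ½√(k/m) = 0.5·√(3886/0.60584) = 0.5·√(6414.3) = 40.045 Hz

40.0 Hz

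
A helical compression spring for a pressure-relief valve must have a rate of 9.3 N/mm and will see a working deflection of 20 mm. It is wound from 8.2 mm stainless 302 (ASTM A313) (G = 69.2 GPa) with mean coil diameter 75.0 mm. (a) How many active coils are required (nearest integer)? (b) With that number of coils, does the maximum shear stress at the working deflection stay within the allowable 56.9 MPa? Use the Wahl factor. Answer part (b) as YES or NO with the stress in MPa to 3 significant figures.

(a) 10 coils; (b) NO, τ_max = 74.5 MPa

N_a = Gd⁴/(8D³k) = (69.2×10³)(8.2⁴)/(8·75.0³·9.3) = 9.968 → N_a = 10
Actual rate k = Gd⁴/(8D³·10) = 9.2702 N/mm
Working load F = kδ = 9.2702·20 = 185.4 N
C = 75.0/8.2 = 9.1463; K_W = (4C−1)/(4C−4)+0.615/C = 1.1593
τ_max = K_W·8FD/(πd³) = 1.1593·64.221 = 74.452 MPa
τ_max > 56.9 MPa → exceeds allowable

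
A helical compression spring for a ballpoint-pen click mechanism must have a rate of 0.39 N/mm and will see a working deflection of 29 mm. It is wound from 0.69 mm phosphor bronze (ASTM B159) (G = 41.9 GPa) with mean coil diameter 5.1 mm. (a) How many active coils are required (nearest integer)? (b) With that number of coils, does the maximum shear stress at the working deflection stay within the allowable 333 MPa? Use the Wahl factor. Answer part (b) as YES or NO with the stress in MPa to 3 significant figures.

N_a = Gd⁴/(8D³k) = (41.9×10³)(0.69⁴)/(8·5.1³·0.39) = 22.95 → N_a = 23
Actual rate k = Gd⁴/(8D³·23) = 0.38912 N/mm
Working load F = kδ = 0.38912·29 = 11.284 N
C = 5.1/0.69 = 7.3913; K_W = (4C−1)/(4C−4)+0.615/C = 1.2006
τ_max = K_W·8FD/(πd³) = 1.2006·446.11 = 535.58 MPa
τ_max > 333 MPa → exceeds allowable

(a) 23 coils; (b) NO, τ_max = 536 MPa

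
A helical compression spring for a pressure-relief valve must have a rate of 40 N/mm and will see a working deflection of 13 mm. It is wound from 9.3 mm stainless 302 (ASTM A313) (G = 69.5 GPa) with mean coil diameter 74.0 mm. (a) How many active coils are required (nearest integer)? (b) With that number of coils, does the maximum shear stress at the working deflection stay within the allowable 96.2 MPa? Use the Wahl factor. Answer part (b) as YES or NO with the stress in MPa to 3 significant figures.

N_a = Gd⁴/(8D³k) = (69.5×10³)(9.3⁴)/(8·74.0³·40) = 4.009 → N_a = 4
Actual rate k = Gd⁴/(8D³·4) = 40.093 N/mm
Working load F = kδ = 40.093·13 = 521.21 N
C = 74.0/9.3 = 7.9570; K_W = (4C−1)/(4C−4)+0.615/C = 1.1851
τ_max = K_W·8FD/(πd³) = 1.1851·122.11 = 144.71 MPa
τ_max > 96.2 MPa → exceeds allowable

(a) 4 coils; (b) NO, τ_max = 145 MPa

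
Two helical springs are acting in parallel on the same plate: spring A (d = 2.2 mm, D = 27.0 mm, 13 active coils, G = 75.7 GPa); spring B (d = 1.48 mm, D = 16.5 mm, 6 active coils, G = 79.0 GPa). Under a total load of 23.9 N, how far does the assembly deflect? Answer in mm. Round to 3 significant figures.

k_A = Gd⁴/(8D³N_a) = (75.7×10³)(2.2⁴)/(8·27.0³·13) = 0.86629 N/mm
k_B = Gd⁴/(8D³N_a) = (79.0×10³)(1.48⁴)/(8·16.5³·6) = 1.7578 N/mm
Parallel: k_eq = 0.86629 + 1.7578 = 2.6241 N/mm
δ = F/k_eq = 23.9/2.6241 = 9.1078 mm

9.11 mm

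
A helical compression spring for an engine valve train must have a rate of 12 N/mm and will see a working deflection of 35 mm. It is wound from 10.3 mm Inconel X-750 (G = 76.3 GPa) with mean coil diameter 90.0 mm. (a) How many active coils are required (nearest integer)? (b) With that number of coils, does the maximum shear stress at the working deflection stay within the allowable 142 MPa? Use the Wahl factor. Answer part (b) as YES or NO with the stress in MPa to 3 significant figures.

(a) 12 coils; (b) YES, τ_max = 105 MPa

N_a = Gd⁴/(8D³k) = (76.3×10³)(10.3⁴)/(8·90.0³·12) = 12.27 → N_a = 12
Actual rate k = Gd⁴/(8D³·12) = 12.271 N/mm
Working load F = kδ = 12.271·35 = 429.48 N
C = 90.0/10.3 = 8.7379; K_W = (4C−1)/(4C−4)+0.615/C = 1.1673
τ_max = K_W·8FD/(πd³) = 1.1673·90.077 = 105.15 MPa
τ_max ≤ 142 MPa → acceptable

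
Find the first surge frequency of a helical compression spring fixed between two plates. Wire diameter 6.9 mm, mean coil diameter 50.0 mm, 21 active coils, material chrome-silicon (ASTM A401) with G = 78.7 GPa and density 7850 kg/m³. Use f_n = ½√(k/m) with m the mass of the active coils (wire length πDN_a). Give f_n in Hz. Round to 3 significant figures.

k = Gd⁴/(8D³N_a) = (78.7×10³)(6.9⁴)/(8·50.0³·21) = 8.4948 N/mm = 8494.8 N/m
Wire length L = πDN_a = π·50.0·21 = 3298.7 mm
m = ρ·(πd²/4)·L = 7850 × 37.393×10⁻⁶ m² × 3.2987 m = 0.96827 kg
f_n = ½√(k/m) = 0.5·√(8494.8/0.96827) = 0.5·√(8773.1) = 46.833 Hz

46.8 Hz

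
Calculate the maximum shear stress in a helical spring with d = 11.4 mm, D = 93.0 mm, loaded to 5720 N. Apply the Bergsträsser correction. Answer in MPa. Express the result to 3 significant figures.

1070 MPa

Spring index C = D/d = 93.0/11.4 = 8.1579
K_B = (4C+2)/(4C−3) = 34.632/29.632 = 1.1687
τ₀ = 8FD/(πd³) = 8·5720·93.0/(π·11.4³) = 4.25568e+06/4654.4 = 914.33 MPa
τ_max = K·τ₀ = 1.1687 × 914.33 = 1068.6 MPa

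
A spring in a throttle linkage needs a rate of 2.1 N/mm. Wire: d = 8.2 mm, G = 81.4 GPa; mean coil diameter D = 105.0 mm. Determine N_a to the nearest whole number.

19

N_a = Gd⁴/(8D³k) = (81.4×10³ × 8.2⁴)/(8 × 105.0³ × 2.1)
    = 3.68027e+08 / 1.94481e+07 = 18.92 → 19 coils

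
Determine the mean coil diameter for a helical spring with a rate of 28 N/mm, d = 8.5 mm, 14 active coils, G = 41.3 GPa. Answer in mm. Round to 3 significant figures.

D = (Gd⁴/(8N_a·k))^(1/3) = (41.3×10³·8.5⁴/(8·14·28))^(1/3)
  = (68746.4)^(1/3) = 40.9653 mm

41.0 mm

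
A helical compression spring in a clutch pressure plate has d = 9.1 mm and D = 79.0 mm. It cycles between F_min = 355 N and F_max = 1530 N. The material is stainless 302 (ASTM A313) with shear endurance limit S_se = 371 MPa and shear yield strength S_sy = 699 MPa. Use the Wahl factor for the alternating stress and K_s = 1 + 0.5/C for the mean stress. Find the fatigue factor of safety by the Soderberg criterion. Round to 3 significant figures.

C = D/d = 79.0/9.1 = 8.6813; K_W = (4C−1)/(4C−4)+0.615/C = 1.1685; K_s = 1+0.5/C = 1.0576
F_a = (F_max−F_min)/2 = 587.5 N; F_m = (F_max+F_min)/2 = 942.5 N
τ_a = K_W·8F_aD/(πd³) = 1.1685 × 156.84 = 183.26 MPa
τ_m = K_s·8F_mD/(πd³) = 1.0576 × 251.61 = 266.1 MPa
Soderberg: 1/n_f = τ_a/S_se + τ_m/S_sy = 183.26/371 + 266.1/699 = 0.49397 + 0.38069 = 0.87465
n_f = 1/0.87465 = 1.143

1.14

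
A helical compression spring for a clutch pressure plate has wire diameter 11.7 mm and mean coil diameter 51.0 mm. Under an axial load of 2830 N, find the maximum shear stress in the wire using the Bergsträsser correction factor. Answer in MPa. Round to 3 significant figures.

Spring index C = D/d = 51.0/11.7 = 4.3590
K_B = (4C+2)/(4C−3) = 19.436/14.436 = 1.3464
τ₀ = 8FD/(πd³) = 8·2830·51.0/(π·11.7³) = 1.15464e+06/5031.6 = 229.48 MPa
τ_max = K·τ₀ = 1.3464 × 229.48 = 308.96 MPa

309 MPa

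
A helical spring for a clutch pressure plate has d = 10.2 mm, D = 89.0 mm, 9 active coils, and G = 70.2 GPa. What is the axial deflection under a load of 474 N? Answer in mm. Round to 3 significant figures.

31.7 mm

k = Gd⁴/(8D³N_a) = (70.2×10³)(10.2⁴)/(8·89.0³·9) = 14.97 N/mm
δ = F/k = 474 / 14.97 = 31.662 mm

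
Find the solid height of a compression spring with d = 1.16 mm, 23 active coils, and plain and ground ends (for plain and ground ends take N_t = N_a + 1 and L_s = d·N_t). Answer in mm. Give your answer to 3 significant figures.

plain and ground ends: N_t = N_a + 1 = 23 + 1 = 24
L_s = d·N_t = 1.16 × 24 = 27.84 mm

27.8 mm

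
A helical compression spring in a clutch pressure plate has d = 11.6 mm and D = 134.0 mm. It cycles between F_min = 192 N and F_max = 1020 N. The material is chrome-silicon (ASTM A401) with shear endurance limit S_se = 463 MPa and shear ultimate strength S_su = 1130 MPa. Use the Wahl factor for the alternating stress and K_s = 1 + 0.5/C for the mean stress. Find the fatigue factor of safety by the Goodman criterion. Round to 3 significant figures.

2.92

C = D/d = 134.0/11.6 = 11.5517; K_W = (4C−1)/(4C−4)+0.615/C = 1.1243; K_s = 1+0.5/C = 1.0433
F_a = (F_max−F_min)/2 = 414 N; F_m = (F_max+F_min)/2 = 606 N
τ_a = K_W·8F_aD/(πd³) = 1.1243 × 90.505 = 101.76 MPa
τ_m = K_s·8F_mD/(πd³) = 1.0433 × 132.48 = 138.21 MPa
Goodman: 1/n_f = τ_a/S_se + τ_m/S_su = 101.76/463 + 138.21/1130 = 0.21978 + 0.12231 = 0.34209
n_f = 1/0.34209 = 2.923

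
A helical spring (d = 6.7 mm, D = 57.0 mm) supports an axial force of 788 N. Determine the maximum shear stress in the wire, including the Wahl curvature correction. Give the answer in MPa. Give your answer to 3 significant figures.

Spring index C = D/d = 57.0/6.7 = 8.5075
K_W = (4C−1)/(4C−4) + 0.615/C = 33.030/30.030 + 0.0723 = 1.1722
τ₀ = 8FD/(πd³) = 8·788·57.0/(π·6.7³) = 359328/944.87 = 380.29 MPa
τ_max = K·τ₀ = 1.1722 × 380.29 = 445.77 MPa

446 MPa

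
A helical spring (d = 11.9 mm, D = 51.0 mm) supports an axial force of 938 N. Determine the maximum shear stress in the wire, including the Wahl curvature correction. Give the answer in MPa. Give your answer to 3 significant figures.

99.2 MPa

Spring index C = D/d = 51.0/11.9 = 4.2857
K_W = (4C−1)/(4C−4) + 0.615/C = 16.143/13.143 + 0.1435 = 1.3718
τ₀ = 8FD/(πd³) = 8·938·51.0/(π·11.9³) = 382704/5294.1 = 72.289 MPa
τ_max = K·τ₀ = 1.3718 × 72.289 = 99.163 MPa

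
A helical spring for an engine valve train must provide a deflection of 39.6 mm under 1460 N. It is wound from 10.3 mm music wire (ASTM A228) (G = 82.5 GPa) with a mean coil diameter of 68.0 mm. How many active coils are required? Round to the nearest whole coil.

10

Required rate k = F/δ = 1460/39.6 = 36.869 N/mm
N_a = Gd⁴/(8D³k) = (82.5×10³ × 10.3⁴)/(8 × 68.0³ × 36.869)
    = 9.28545e+08 / 9.27416e+07 = 10.01 → 10 coils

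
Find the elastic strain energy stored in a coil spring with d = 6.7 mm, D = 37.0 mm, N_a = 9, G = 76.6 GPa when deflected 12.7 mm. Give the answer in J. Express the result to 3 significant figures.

3.41 J

k = Gd⁴/(8D³N_a) = (76.6×10³)(6.7⁴)/(8·37.0³·9) = 42.324 N/mm
U = ½kδ² = 0.5 × 42.324 × 12.7² = 3413.2 N·mm = 3.4132 J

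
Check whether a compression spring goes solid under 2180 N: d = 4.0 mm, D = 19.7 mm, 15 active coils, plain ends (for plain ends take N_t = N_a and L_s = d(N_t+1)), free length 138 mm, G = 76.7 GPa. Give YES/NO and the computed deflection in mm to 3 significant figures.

YES, δ = 102 mm

k = Gd⁴/(8D³N_a) = (76.7×10³)(4.0⁴)/(8·19.7³·15) = 21.402 N/mm
N_t = 15; L_s = 4.0·16 = 64 mm; δ_solid = L₀ − L_s = 138 − 64 = 74 mm
δ = F/k = 2180/21.402 = 101.86 mm
δ ≥ δ_solid → spring goes solid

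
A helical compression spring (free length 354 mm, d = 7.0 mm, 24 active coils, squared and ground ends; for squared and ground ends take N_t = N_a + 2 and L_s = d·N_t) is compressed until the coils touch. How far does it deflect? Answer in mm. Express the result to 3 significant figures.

172 mm

N_t = 26; L_s = 7.0·26 = 182 mm
δ_solid = L₀ − L_s = 354 − 182 = 172 mm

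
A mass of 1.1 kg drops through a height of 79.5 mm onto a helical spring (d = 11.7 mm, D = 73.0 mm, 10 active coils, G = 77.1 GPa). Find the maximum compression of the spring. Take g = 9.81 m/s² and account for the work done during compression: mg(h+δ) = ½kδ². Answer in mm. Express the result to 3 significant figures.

6.32 mm

k = Gd⁴/(8D³N_a) = (77.1×10³)(11.7⁴)/(8·73.0³·10) = 46.424 N/mm
W = mg = 1.1 × 9.81 = 10.791 N
½kδ² − Wδ − Wh = 0 → δ = (W + √(W² + 2kWh))/k
δ = (10.791 + √(116.45 + 79652.3))/46.424 = (10.791 + 282.43)/46.424 = 6.3163 mm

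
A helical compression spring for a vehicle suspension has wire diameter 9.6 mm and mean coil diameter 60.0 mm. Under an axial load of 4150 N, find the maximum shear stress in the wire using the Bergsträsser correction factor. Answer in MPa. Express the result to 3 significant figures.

880 MPa

Spring index C = D/d = 60.0/9.6 = 6.2500
K_B = (4C+2)/(4C−3) = 27.000/22.000 = 1.2273
τ₀ = 8FD/(πd³) = 8·4150·60.0/(π·9.6³) = 1.992e+06/2779.5 = 716.68 MPa
τ_max = K·τ₀ = 1.2273 × 716.68 = 879.56 MPa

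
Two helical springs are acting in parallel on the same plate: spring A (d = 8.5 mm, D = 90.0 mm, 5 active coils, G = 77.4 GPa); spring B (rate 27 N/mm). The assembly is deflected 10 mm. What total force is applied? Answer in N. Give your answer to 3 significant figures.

k_A = Gd⁴/(8D³N_a) = (77.4×10³)(8.5⁴)/(8·90.0³·5) = 13.856 N/mm
Parallel: k_eq = 13.856 + 27 = 40.856 N/mm
F = k_eq·δ = 40.856·10 = 408.56 N

409 N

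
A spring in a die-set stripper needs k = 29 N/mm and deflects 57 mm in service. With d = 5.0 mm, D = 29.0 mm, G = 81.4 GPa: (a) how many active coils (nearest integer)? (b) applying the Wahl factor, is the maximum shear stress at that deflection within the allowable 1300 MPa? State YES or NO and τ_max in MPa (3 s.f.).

(a) 9 coils; (b) YES, τ_max = 1230 MPa

N_a = Gd⁴/(8D³k) = (81.4×10³)(5.0⁴)/(8·29.0³·29) = 8.991 → N_a = 9
Actual rate k = Gd⁴/(8D³·9) = 28.972 N/mm
Working load F = kδ = 28.972·57 = 1651.4 N
C = 29.0/5.0 = 5.8000; K_W = (4C−1)/(4C−4)+0.615/C = 1.2623
τ_max = K_W·8FD/(πd³) = 1.2623·975.62 = 1231.5 MPa
τ_max ≤ 1300 MPa → acceptable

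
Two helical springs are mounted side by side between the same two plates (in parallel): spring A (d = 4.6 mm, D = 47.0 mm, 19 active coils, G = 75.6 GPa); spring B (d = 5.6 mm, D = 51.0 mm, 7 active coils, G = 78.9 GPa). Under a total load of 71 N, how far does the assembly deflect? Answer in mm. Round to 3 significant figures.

k_A = Gd⁴/(8D³N_a) = (75.6×10³)(4.6⁴)/(8·47.0³·19) = 2.1449 N/mm
k_B = Gd⁴/(8D³N_a) = (78.9×10³)(5.6⁴)/(8·51.0³·7) = 10.446 N/mm
Parallel: k_eq = 2.1449 + 10.446 = 12.59 N/mm
δ = F/k_eq = 71/12.59 = 5.6392 mm

5.64 mm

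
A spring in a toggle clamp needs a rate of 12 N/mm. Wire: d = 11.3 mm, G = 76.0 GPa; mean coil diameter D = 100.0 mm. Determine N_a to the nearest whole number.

13

N_a = Gd⁴/(8D³k) = (76.0×10³ × 11.3⁴)/(8 × 100.0³ × 12)
    = 1.23916e+09 / 9.6e+07 = 12.91 → 13 coils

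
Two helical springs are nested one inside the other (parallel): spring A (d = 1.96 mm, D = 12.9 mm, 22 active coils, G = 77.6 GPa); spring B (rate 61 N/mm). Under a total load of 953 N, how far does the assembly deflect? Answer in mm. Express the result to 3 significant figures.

14.9 mm

k_A = Gd⁴/(8D³N_a) = (77.6×10³)(1.96⁴)/(8·12.9³·22) = 3.0311 N/mm
Parallel: k_eq = 3.0311 + 61 = 64.031 N/mm
δ = F/k_eq = 953/64.031 = 14.883 mm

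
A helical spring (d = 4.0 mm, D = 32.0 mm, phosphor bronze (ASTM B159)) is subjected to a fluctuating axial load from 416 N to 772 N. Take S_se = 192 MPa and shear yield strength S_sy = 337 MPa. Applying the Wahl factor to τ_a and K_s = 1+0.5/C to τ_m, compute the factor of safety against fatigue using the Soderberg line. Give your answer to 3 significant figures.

C = D/d = 32.0/4.0 = 8.0000; K_W = (4C−1)/(4C−4)+0.615/C = 1.1840; K_s = 1+0.5/C = 1.0625
F_a = (F_max−F_min)/2 = 178 N; F_m = (F_max+F_min)/2 = 594 N
τ_a = K_W·8F_aD/(πd³) = 1.1840 × 226.64 = 268.34 MPa
τ_m = K_s·8F_mD/(πd³) = 1.0625 × 756.3 = 803.57 MPa
Soderberg: 1/n_f = τ_a/S_se + τ_m/S_sy = 268.34/192 + 803.57/337 = 1.39761 + 2.38449 = 3.7821
n_f = 1/3.7821 = 0.2644

0.264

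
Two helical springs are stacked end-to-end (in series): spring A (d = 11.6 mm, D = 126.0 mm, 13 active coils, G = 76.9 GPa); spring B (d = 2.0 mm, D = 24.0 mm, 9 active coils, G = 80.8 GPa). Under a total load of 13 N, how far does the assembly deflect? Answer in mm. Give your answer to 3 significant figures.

k_A = Gd⁴/(8D³N_a) = (76.9×10³)(11.6⁴)/(8·126.0³·13) = 6.6929 N/mm
k_B = Gd⁴/(8D³N_a) = (80.8×10³)(2.0⁴)/(8·24.0³·9) = 1.2989 N/mm
Series: 1/k_eq = 1/6.6929 + 1/1.2989 = 0.91931; k_eq = 1.0878 N/mm
δ = F/k_eq = 13/1.0878 = 11.951 mm

12.0 mm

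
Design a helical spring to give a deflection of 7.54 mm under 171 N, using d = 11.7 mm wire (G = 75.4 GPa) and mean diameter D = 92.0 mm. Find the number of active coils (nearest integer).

10

Required rate k = F/δ = 171/7.54 = 22.679 N/mm
N_a = Gd⁴/(8D³k) = (75.4×10³ × 11.7⁴)/(8 × 92.0³ × 22.679)
    = 1.41291e+09 / 1.41279e+08 = 10 → 10 coils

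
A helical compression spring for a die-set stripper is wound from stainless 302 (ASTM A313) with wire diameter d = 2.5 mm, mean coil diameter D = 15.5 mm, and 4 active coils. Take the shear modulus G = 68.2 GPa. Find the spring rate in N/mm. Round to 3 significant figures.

k = Gd⁴/(8D³N_a) = (68.2×10³ × 2.5⁴) / (8 × 15.5³ × 4)
  = 2.66406e+06 / 119164 = 22.356 N/mm

22.4 N/mm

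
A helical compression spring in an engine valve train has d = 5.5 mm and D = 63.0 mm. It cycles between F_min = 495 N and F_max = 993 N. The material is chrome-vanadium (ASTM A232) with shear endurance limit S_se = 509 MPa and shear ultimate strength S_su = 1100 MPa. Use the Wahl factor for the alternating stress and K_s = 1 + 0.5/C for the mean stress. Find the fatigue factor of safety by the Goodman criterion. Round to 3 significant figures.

C = D/d = 63.0/5.5 = 11.4545; K_W = (4C−1)/(4C−4)+0.615/C = 1.1254; K_s = 1+0.5/C = 1.0437
F_a = (F_max−F_min)/2 = 249 N; F_m = (F_max+F_min)/2 = 744 N
τ_a = K_W·8F_aD/(πd³) = 1.1254 × 240.1 = 270.22 MPa
τ_m = K_s·8F_mD/(πd³) = 1.0437 × 717.41 = 748.72 MPa
Goodman: 1/n_f = τ_a/S_se + τ_m/S_su = 270.22/509 + 748.72/1100 = 0.53088 + 0.68066 = 1.2115
n_f = 1/1.2115 = 0.8254

0.825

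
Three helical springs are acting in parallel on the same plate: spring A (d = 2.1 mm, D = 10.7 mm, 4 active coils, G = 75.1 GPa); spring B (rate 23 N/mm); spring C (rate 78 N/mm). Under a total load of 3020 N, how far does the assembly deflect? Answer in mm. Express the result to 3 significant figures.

21.8 mm

k_A = Gd⁴/(8D³N_a) = (75.1×10³)(2.1⁴)/(8·10.7³·4) = 37.258 N/mm
Parallel: k_eq = 37.258 + 23 + 78 = 138.26 N/mm
δ = F/k_eq = 3020/138.26 = 21.843 mm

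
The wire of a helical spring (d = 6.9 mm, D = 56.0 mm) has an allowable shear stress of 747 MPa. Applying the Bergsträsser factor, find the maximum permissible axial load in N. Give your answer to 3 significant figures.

C = D/d = 56.0/6.9 = 8.1159
K_B = (4C+2)/(4C−3) = 34.464/29.464 = 1.1697
τ_max = K·8FD/(πd³) → F_max = τ_allow·πd³/(8DK)
F_max = 747·π·6.9³/(8·56.0·1.1697) = 7.7093e+05/524.03 = 1471.2 N

1470 N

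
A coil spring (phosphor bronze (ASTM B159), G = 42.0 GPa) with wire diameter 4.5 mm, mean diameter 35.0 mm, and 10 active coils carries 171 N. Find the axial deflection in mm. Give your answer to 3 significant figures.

k = Gd⁴/(8D³N_a) = (42.0×10³)(4.5⁴)/(8·35.0³·10) = 5.0212 N/mm
δ = F/k = 171 / 5.0212 = 34.056 mm

34.1 mm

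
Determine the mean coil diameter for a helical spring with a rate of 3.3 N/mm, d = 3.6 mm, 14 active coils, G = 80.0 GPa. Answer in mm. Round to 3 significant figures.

D = (Gd⁴/(8N_a·k))^(1/3) = (80.0×10³·3.6⁴/(8·14·3.3))^(1/3)
  = (36355.3)^(1/3) = 33.1276 mm

33.1 mm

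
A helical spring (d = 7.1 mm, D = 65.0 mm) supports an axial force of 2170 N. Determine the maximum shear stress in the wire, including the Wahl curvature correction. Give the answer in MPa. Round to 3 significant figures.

1160 MPa

Spring index C = D/d = 65.0/7.1 = 9.1549
K_W = (4C−1)/(4C−4) + 0.615/C = 35.620/32.620 + 0.0672 = 1.1591
τ₀ = 8FD/(πd³) = 8·2170·65.0/(π·7.1³) = 1.1284e+06/1124.4 = 1003.5 MPa
τ_max = K·τ₀ = 1.1591 × 1003.5 = 1163.3 MPa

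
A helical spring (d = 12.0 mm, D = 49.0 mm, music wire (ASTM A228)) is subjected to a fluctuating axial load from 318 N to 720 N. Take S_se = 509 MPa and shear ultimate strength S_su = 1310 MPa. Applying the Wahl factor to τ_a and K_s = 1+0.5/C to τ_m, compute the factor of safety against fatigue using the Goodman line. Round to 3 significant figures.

C = D/d = 49.0/12.0 = 4.0833; K_W = (4C−1)/(4C−4)+0.615/C = 1.3939; K_s = 1+0.5/C = 1.1224
F_a = (F_max−F_min)/2 = 201 N; F_m = (F_max+F_min)/2 = 519 N
τ_a = K_W·8F_aD/(πd³) = 1.3939 × 14.514 = 20.23 MPa
τ_m = K_s·8F_mD/(πd³) = 1.1224 × 37.477 = 42.066 MPa
Goodman: 1/n_f = τ_a/S_se + τ_m/S_su = 20.23/509 + 42.066/1310 = 0.03975 + 0.03211 = 0.071857
n_f = 1/0.071857 = 13.92

13.9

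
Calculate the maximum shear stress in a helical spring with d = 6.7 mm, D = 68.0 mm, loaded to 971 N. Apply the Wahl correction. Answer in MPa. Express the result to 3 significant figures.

Spring index C = D/d = 68.0/6.7 = 10.1493
K_W = (4C−1)/(4C−4) + 0.615/C = 39.597/36.597 + 0.0606 = 1.1426
τ₀ = 8FD/(πd³) = 8·971·68.0/(π·6.7³) = 528224/944.87 = 559.04 MPa
τ_max = K·τ₀ = 1.1426 × 559.04 = 638.74 MPa

639 MPa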